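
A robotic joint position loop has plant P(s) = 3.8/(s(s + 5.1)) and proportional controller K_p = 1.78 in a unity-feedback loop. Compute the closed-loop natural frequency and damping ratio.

1 + K_p·P(s) = 0 gives s² + 5.1s + 6.764 = 0.
So ω_n² = 6.764 ⇒ ω_n = 2.601 rad/s, and ζ = 5.1/(2ω_n) = 0.98.

ω_n = 2.6 rad/s, ζ = 0.98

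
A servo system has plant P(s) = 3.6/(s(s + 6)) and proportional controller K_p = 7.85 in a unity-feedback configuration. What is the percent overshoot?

The closed-loop denominator s² + 6s + 28.26 gives ω_n = √28.26 = 5.316 and ζ = 6/(2ω_n) = 0.5643.
%OS = 100·exp(−πζ/√(1−ζ²)) = 100·exp(−π·0.5643/√0.6815) = 11.7%.

11.7%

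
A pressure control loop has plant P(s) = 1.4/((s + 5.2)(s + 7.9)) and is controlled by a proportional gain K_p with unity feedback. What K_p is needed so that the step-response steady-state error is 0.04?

For a type-0 loop with proportional control, e_ss = 1/(1 + K_p·P(0)).
P(0) = 0.03408. Require 1/(1 + K_p·0.03408) = 0.04, so 1 + 0.03408·K_p = 25.
K_p = (25 − 1)/0.03408 = 704.

K_p = 704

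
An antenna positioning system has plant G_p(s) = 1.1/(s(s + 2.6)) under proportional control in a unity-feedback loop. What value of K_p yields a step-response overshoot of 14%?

From %OS = 100·exp(−πζ/√(1−ζ²)) = 14%, ζ = −ln(0.14)/√(π²+ln²(0.14)) = 0.5305.
Characteristic equation s² + 2.6s + 1.1K_p = 0 gives ζ = 2.6/(2√(1.1K_p)).
Setting ζ = 0.5305: √(1.1K_p) = 2.6/(2·0.5305) = 2.45, so K_p = 6.005/1.1 = 5.46.

K_p = 5.46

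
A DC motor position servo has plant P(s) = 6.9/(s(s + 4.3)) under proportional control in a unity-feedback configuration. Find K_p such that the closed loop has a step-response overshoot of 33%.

From %OS = 100·exp(−πζ/√(1−ζ²)) = 33%, ζ = −ln(0.33)/√(π²+ln²(0.33)) = 0.3328.
Characteristic equation s² + 4.3s + 6.9K_p = 0 gives ζ = 4.3/(2√(6.9K_p)).
Setting ζ = 0.3328: √(6.9K_p) = 4.3/(2·0.3328) = 6.461, so K_p = 41.74/6.9 = 6.05.

K_p = 6.05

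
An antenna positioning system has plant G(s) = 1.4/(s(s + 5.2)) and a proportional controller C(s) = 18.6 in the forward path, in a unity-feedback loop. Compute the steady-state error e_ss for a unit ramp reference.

0.2

The loop has one pole at the origin (type 1). Velocity error constant K_v = lim_{s→0} s·C(s)G(s) = 18.6·1.4/5.2 = 5.008.
Steady-state error to a unit ramp: e_ss = 1/K_v = 0.2.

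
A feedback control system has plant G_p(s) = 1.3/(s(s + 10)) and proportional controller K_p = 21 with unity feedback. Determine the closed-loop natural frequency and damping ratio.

ω_n = 5.22 rad/s, ζ = 0.957

The closed-loop denominator is s(s+10) + 21·1.3 = s² + 10s + 27.3.
Matching s² + 2ζω_n s + ω_n²: ω_n = √27.3 = 5.225 rad/s and 2ζω_n = 10, so ζ = 10/(2·5.225) = 0.957.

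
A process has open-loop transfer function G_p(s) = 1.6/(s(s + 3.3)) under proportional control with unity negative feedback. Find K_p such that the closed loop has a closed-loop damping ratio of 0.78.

K_p = 2.8

Closed-loop characteristic equation: s² + 3.3s + K_p·1.6 = 0.
So ω_n = √(1.6K_p) and 2ζω_n = 3.3, giving ζ = 3.3/(2√(1.6K_p)).
Setting ζ = 0.78: √(1.6K_p) = 3.3/(2·0.78) = 2.115, so K_p = 4.475/1.6 = 2.8.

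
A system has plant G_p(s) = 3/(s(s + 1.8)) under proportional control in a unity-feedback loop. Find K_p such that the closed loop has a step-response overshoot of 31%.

K_p = 2.21

From %OS = 100·exp(−πζ/√(1−ζ²)) = 31%, ζ = −ln(0.31)/√(π²+ln²(0.31)) = 0.3493.
Characteristic equation s² + 1.8s + 3K_p = 0 gives ζ = 1.8/(2√(3K_p)).
Setting ζ = 0.3493: √(3K_p) = 1.8/(2·0.3493) = 2.576, so K_p = 6.638/3 = 2.21.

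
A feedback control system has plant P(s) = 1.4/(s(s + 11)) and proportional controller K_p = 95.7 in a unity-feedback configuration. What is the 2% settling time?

T_s ≈ 0.727 s

Closed-loop characteristic equation: s² + 11s + 134 = 0, so ω_n = 11.57 rad/s and ζ = 11/(2·11.57) = 0.4752.
2% settling time T_s ≈ 4/(ζω_n) = 4/5.5 = 0.727 s.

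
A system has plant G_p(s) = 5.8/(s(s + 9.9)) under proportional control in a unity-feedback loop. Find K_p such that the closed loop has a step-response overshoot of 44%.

From %OS = 100·exp(−πζ/√(1−ζ²)) = 44%, ζ = −ln(0.44)/√(π²+ln²(0.44)) = 0.2528.
Characteristic equation s² + 9.9s + 5.8K_p = 0 gives ζ = 9.9/(2√(5.8K_p)).
Setting ζ = 0.2528: √(5.8K_p) = 9.9/(2·0.2528) = 19.58, so K_p = 383.3/5.8 = 66.1.

K_p = 66.1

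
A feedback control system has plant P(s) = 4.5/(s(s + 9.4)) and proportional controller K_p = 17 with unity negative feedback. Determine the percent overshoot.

13.5%

Closed-loop characteristic equation: s² + 9.4s + 76.5 = 0, so ω_n = 8.746 rad/s and ζ = 9.4/(2·8.746) = 0.5374.
%OS = 100·exp(−πζ/√(1−ζ²)) = 100·exp(−π·0.5374/√0.7112) = 13.5%.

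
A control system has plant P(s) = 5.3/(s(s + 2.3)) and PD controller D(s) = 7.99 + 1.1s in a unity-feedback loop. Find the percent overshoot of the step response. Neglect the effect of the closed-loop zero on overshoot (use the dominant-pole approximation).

Forward path: (7.99 + 1.1s)·5.3/(s(s+2.3)). The closed-loop characteristic equation is s² + (2.3 + 5.3·1.1)s + 5.3·7.99 = 0.
That is s² + 8.13s + 42.35 = 0, so ω_n = 6.507 rad/s and ζ = 8.13/(2·6.507) = 0.6247.
%OS = 100·exp(−πζ/√(1−ζ²)) = 8.1%.

8.1%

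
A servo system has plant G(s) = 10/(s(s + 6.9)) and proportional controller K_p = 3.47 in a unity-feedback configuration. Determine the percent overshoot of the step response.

10.3%

The closed-loop denominator s² + 6.9s + 34.7 gives ω_n = √34.7 = 5.891 and ζ = 6.9/(2ω_n) = 0.5857.
%OS = 100·exp(−πζ/√(1−ζ²)) = 100·exp(−π·0.5857/√0.657) = 10.3%.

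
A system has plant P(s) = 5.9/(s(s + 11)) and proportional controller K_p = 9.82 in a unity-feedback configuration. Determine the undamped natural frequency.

With unity feedback the closed-loop characteristic equation is s² + 11s + 9.82·5.9 = s² + 11s + 57.94 = 0.
So ω_n² = 57.94 ⇒ ω_n = 7.612 rad/s, and ζ = 11/(2ω_n) = 0.723.

ω_n = 7.61 rad/s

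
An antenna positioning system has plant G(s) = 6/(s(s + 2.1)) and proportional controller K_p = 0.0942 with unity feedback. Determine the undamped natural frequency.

ω_n = 0.752 rad/s

1 + K_p·G(s) = 0 gives s² + 2.1s + 0.5652 = 0.
So ω_n² = 0.5652 ⇒ ω_n = 0.7518 rad/s, and ζ = 2.1/(2ω_n) = 1.4.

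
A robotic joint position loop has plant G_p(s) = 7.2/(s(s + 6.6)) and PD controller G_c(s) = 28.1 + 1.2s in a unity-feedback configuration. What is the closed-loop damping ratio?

ζ = 0.536

Forward path: (28.1 + 1.2s)·7.2/(s(s+6.6)). The closed-loop characteristic equation is s² + (6.6 + 7.2·1.2)s + 7.2·28.1 = 0.
That is s² + 15.24s + 202.3 = 0, so ω_n = 14.22 rad/s and ζ = 15.24/(2·14.22) = 0.5357.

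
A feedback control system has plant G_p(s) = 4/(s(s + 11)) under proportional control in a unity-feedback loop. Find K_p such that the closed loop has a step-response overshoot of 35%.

K_p = 75.3

From %OS = 100·exp(−πζ/√(1−ζ²)) = 35%, ζ = −ln(0.35)/√(π²+ln²(0.35)) = 0.3169.
Characteristic equation s² + 11s + 4K_p = 0 gives ζ = 11/(2√(4K_p)).
Setting ζ = 0.3169: √(4K_p) = 11/(2·0.3169) = 17.35, so K_p = 301.1/4 = 75.3.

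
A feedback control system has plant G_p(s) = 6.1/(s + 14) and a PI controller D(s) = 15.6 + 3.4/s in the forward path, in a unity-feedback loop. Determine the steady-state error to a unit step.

The open loop D(s)G_p(s) has a pole at the origin (type 1), so the static position error constant is infinite and e_ss = 1/(1+∞) = 0.

0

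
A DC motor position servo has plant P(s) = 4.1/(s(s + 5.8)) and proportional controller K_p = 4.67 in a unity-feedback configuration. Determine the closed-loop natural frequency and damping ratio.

With unity feedback the closed-loop characteristic equation is s² + 5.8s + 4.67·4.1 = s² + 5.8s + 19.15 = 0.
Matching s² + 2ζω_n s + ω_n²: ω_n = √19.15 = 4.376 rad/s and 2ζω_n = 5.8, so ζ = 5.8/(2·4.376) = 0.663.

ω_n = 4.38 rad/s, ζ = 0.663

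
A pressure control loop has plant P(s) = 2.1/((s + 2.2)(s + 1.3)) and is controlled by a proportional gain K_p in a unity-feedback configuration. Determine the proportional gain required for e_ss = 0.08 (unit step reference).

For a type-0 loop with proportional control, e_ss = 1/(1 + K_p·P(0)).
P(0) = 0.7343. Require 1/(1 + K_p·0.7343) = 0.08, so 1 + 0.7343·K_p = 12.5.
K_p = (12.5 − 1)/0.7343 = 15.7.

K_p = 15.7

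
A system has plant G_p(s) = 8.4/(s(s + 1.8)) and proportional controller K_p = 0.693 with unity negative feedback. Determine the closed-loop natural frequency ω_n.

The closed-loop denominator is s(s+1.8) + 0.693·8.4 = s² + 1.8s + 5.821.
So ω_n² = 5.821 ⇒ ω_n = 2.413 rad/s, and ζ = 1.8/(2ω_n) = 0.373.

ω_n = 2.41 rad/s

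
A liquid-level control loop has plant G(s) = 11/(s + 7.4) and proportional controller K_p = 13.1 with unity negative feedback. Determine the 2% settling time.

T_s ≈ 0.0264 s

Closed-loop transfer function: T(s) = K_p·G(s)/(1 + K_p·G(s)) = 144.1/(s + 7.4 + 144.1) = 144.1/(s + 151.5).
Time constant τ = 1/151.5 = 0.006601 s, so the 2% settling time is about 4τ = 0.0264 s.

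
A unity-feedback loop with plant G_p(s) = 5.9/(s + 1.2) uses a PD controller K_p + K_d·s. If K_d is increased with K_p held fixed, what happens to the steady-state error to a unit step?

K_d affects only the transient (the s-coefficient); the DC loop gain, and hence e_ss, depends only on K_p.

unchanged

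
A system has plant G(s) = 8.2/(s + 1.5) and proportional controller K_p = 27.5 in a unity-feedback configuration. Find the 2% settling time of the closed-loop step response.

Closed-loop transfer function: T(s) = K_p·G(s)/(1 + K_p·G(s)) = 225.5/(s + 1.5 + 225.5) = 225.5/(s + 227).
Time constant τ = 1/227 = 0.004405 s, so the 2% settling time is about 4τ = 0.0176 s.

T_s ≈ 0.0176 s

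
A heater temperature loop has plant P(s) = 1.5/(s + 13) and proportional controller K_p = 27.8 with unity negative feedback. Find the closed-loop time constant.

Closed-loop transfer function: T(s) = K_p·P(s)/(1 + K_p·P(s)) = 41.7/(s + 13 + 41.7) = 41.7/(s + 54.7).
Time constant τ = 1/54.7 = 0.0183 s.

τ = 0.0183 s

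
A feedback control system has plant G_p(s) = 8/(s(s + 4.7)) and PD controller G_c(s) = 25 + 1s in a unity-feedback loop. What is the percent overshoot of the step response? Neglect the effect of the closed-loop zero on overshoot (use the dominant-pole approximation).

Forward path: (25 + 1s)·8/(s(s+4.7)). The closed-loop characteristic equation is s² + (4.7 + 8·1)s + 8·25 = 0.
That is s² + 12.7s + 200 = 0, so ω_n = 14.14 rad/s and ζ = 12.7/(2·14.14) = 0.449.
%OS = 100·exp(−πζ/√(1−ζ²)) = 20.6%.

20.6%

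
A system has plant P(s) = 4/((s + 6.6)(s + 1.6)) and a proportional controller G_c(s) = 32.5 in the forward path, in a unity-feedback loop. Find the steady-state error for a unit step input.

0.0751

The loop is type 0. Static position error constant K_pos = G_c(0)·P(0) = 32.5·0.3788 = 12.31.
Steady-state error to a unit step: e_ss = 1/(1+K_pos) = 1/13.31 = 0.0751.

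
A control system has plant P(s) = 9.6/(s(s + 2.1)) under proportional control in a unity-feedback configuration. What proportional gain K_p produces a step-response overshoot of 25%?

From %OS = 100·exp(−πζ/√(1−ζ²)) = 25%, ζ = −ln(0.25)/√(π²+ln²(0.25)) = 0.4037.
Characteristic equation s² + 2.1s + 9.6K_p = 0 gives ζ = 2.1/(2√(9.6K_p)).
Setting ζ = 0.4037: √(9.6K_p) = 2.1/(2·0.4037) = 2.601, so K_p = 6.764/9.6 = 0.705.

K_p = 0.705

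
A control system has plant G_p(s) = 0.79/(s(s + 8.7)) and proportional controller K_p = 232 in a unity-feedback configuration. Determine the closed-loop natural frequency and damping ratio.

ω_n = 13.5 rad/s, ζ = 0.321

The closed-loop denominator is s(s+8.7) + 232·0.79 = s² + 8.7s + 183.3.
Matching s² + 2ζω_n s + ω_n²: ω_n = √183.3 = 13.54 rad/s and 2ζω_n = 8.7, so ζ = 8.7/(2·13.54) = 0.321.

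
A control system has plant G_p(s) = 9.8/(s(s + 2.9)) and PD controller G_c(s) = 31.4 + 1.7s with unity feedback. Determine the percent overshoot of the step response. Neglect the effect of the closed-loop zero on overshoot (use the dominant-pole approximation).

Forward path: (31.4 + 1.7s)·9.8/(s(s+2.9)). The closed-loop characteristic equation is s² + (2.9 + 9.8·1.7)s + 9.8·31.4 = 0.
That is s² + 19.56s + 307.7 = 0, so ω_n = 17.54 rad/s and ζ = 19.56/(2·17.54) = 0.5575.
%OS = 100·exp(−πζ/√(1−ζ²)) = 12.1%.

12.1%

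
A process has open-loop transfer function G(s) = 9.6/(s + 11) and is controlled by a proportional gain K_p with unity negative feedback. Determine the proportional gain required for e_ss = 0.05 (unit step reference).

K_p = 21.8

Steady-state error for a unit step on this type-0 loop is 1/(1 + K_p·G(0)).
G(0) = 0.8727. Require 1/(1 + K_p·0.8727) = 0.05, so 1 + 0.8727·K_p = 20.
K_p = (20 − 1)/0.8727 = 21.8.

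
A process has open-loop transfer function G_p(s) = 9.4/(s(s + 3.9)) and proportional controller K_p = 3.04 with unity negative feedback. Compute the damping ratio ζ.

The closed-loop denominator is s(s+3.9) + 3.04·9.4 = s² + 3.9s + 28.58.
So ω_n² = 28.58 ⇒ ω_n = 5.346 rad/s, and ζ = 3.9/(2ω_n) = 0.365.

ζ = 0.365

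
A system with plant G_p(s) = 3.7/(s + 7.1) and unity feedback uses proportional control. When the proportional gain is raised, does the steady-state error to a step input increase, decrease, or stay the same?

decrease

e_ss = 1/(1 + K_p·G_p(0)); a larger K_p raises the denominator, so e_ss decreases.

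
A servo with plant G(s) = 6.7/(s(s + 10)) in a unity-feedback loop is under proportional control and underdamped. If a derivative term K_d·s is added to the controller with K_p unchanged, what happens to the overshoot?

decrease

The derivative term adds K·K_d to the s-coefficient of the characteristic equation, raising 2ζω_n while ω_n is unchanged; ζ increases, so overshoot decreases.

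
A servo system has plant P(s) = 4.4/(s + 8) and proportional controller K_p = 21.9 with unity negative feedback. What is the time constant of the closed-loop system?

Closed-loop transfer function: T(s) = K_p·P(s)/(1 + K_p·P(s)) = 96.36/(s + 8 + 96.36) = 96.36/(s + 104.4).
Time constant τ = 1/104.4 = 0.00958 s.

τ = 0.00958 s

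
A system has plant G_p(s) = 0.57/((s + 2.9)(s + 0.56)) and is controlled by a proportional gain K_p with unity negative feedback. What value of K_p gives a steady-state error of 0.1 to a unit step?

K_p = 25.6

For a type-0 loop with proportional control, e_ss = 1/(1 + K_p·G_p(0)).
G_p(0) = 0.351. Require 1/(1 + K_p·0.351) = 0.1, so 1 + 0.351·K_p = 10.
K_p = (10 − 1)/0.351 = 25.6.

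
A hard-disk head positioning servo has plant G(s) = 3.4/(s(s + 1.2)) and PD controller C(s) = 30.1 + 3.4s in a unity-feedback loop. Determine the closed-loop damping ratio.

Forward path: (30.1 + 3.4s)·3.4/(s(s+1.2)). The closed-loop characteristic equation is s² + (1.2 + 3.4·3.4)s + 3.4·30.1 = 0.
That is s² + 12.76s + 102.3 = 0, so ω_n = 10.12 rad/s and ζ = 12.76/(2·10.12) = 0.6307.

ζ = 0.631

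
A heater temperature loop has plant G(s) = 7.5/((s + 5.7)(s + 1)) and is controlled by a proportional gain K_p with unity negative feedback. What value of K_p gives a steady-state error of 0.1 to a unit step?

For a type-0 loop with proportional control, e_ss = 1/(1 + K_p·G(0)).
G(0) = 1.316. Require 1/(1 + K_p·1.316) = 0.1, so 1 + 1.316·K_p = 10.
K_p = (10 − 1)/1.316 = 6.84.

K_p = 6.84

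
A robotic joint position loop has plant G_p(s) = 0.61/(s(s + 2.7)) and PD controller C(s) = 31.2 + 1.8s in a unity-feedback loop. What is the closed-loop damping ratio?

Forward path: (31.2 + 1.8s)·0.61/(s(s+2.7)). The closed-loop characteristic equation is s² + (2.7 + 0.61·1.8)s + 0.61·31.2 = 0.
That is s² + 3.798s + 19.03 = 0, so ω_n = 4.363 rad/s and ζ = 3.798/(2·4.363) = 0.4353.

ζ = 0.435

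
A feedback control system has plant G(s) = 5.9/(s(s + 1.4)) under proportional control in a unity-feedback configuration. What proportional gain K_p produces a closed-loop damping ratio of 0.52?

K_p = 0.307

Closed-loop characteristic equation: s² + 1.4s + K_p·5.9 = 0.
So ω_n = √(5.9K_p) and 2ζω_n = 1.4, giving ζ = 1.4/(2√(5.9K_p)).
Setting ζ = 0.52: √(5.9K_p) = 1.4/(2·0.52) = 1.346, so K_p = 1.812/5.9 = 0.307.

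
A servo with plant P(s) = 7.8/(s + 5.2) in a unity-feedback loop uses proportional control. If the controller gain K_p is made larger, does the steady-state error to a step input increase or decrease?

decrease

The position error constant K_pos = K_p·P(0) grows with K_p, and e_ss = 1/(1+K_pos) falls.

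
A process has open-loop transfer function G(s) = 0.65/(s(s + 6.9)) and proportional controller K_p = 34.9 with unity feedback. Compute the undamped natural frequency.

The closed-loop denominator is s(s+6.9) + 34.9·0.65 = s² + 6.9s + 22.68.
Matching s² + 2ζω_n s + ω_n²: ω_n = √22.68 = 4.763 rad/s and 2ζω_n = 6.9, so ζ = 6.9/(2·4.763) = 0.724.

ω_n = 4.76 rad/s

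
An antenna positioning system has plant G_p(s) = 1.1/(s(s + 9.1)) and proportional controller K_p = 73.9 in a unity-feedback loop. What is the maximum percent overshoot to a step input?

15.9%

From 1 + K_pG_p(s) = 0: s² + 9.1s + 81.29 = 0 ⇒ ω_n = 9.016, ζ = 0.5047.
%OS = 100·exp(−πζ/√(1−ζ²)) = 100·exp(−π·0.5047/√0.7453) = 15.9%.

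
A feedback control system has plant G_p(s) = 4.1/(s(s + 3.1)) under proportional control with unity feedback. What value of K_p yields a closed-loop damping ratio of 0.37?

Closed-loop characteristic equation: s² + 3.1s + K_p·4.1 = 0.
So ω_n = √(4.1K_p) and 2ζω_n = 3.1, giving ζ = 3.1/(2√(4.1K_p)).
Setting ζ = 0.37: √(4.1K_p) = 3.1/(2·0.37) = 4.189, so K_p = 17.55/4.1 = 4.28.

K_p = 4.28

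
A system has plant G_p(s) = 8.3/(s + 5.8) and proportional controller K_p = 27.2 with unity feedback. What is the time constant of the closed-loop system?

τ = 0.00432 s

Closed-loop transfer function: T(s) = K_p·G_p(s)/(1 + K_p·G_p(s)) = 225.8/(s + 5.8 + 225.8) = 225.8/(s + 231.6).
Time constant τ = 1/231.6 = 0.00432 s.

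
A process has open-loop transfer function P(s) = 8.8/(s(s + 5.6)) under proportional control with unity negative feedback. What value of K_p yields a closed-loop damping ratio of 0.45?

Closed-loop characteristic equation: s² + 5.6s + K_p·8.8 = 0.
So ω_n = √(8.8K_p) and 2ζω_n = 5.6, giving ζ = 5.6/(2√(8.8K_p)).
Setting ζ = 0.45: √(8.8K_p) = 5.6/(2·0.45) = 6.222, so K_p = 38.72/8.8 = 4.4.

K_p = 4.4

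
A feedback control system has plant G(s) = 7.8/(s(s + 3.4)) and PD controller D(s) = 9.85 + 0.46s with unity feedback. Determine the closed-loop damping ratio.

Forward path: (9.85 + 0.46s)·7.8/(s(s+3.4)). The closed-loop characteristic equation is s² + (3.4 + 7.8·0.46)s + 7.8·9.85 = 0.
That is s² + 6.988s + 76.83 = 0, so ω_n = 8.765 rad/s and ζ = 6.988/(2·8.765) = 0.3986.

ζ = 0.399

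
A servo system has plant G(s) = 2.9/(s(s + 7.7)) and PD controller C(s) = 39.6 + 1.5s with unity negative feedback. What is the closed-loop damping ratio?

Forward path: (39.6 + 1.5s)·2.9/(s(s+7.7)). The closed-loop characteristic equation is s² + (7.7 + 2.9·1.5)s + 2.9·39.6 = 0.
That is s² + 12.05s + 114.8 = 0, so ω_n = 10.72 rad/s and ζ = 12.05/(2·10.72) = 0.5622.

ζ = 0.562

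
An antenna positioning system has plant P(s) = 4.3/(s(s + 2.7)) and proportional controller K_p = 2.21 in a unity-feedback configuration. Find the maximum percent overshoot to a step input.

21.6%

From 1 + K_pP(s) = 0: s² + 2.7s + 9.503 = 0 ⇒ ω_n = 3.083, ζ = 0.4379.
%OS = 100·exp(−πζ/√(1−ζ²)) = 100·exp(−π·0.4379/√0.8082) = 21.6%.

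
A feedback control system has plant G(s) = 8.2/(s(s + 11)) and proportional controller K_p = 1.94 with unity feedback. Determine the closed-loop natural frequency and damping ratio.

ω_n = 3.99 rad/s, ζ = 1.38

1 + K_p·G(s) = 0 gives s² + 11s + 15.91 = 0.
So ω_n² = 15.91 ⇒ ω_n = 3.988 rad/s, and ζ = 11/(2ω_n) = 1.38.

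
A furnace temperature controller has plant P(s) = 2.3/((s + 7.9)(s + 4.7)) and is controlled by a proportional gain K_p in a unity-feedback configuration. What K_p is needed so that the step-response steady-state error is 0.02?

The loop is type 0, so e_ss(step) = 1/(1 + K_pos) with K_pos = K_p·P(0).
P(0) = 0.06194. Require 1/(1 + K_p·0.06194) = 0.02, so 1 + 0.06194·K_p = 50.
K_p = (50 − 1)/0.06194 = 791.

K_p = 791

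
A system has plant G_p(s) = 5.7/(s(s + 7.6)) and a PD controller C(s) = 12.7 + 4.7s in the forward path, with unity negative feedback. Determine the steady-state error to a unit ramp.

The loop has one pole at the origin (type 1). Velocity error constant K_v = lim_{s→0} s·C(s)G_p(s) = 12.7·5.7/7.6 = 9.525.
Steady-state error to a unit ramp: e_ss = 1/K_v = 0.105.

0.105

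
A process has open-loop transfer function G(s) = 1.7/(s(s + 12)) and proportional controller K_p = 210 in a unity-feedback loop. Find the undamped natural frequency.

1 + K_p·G(s) = 0 gives s² + 12s + 357 = 0.
Matching s² + 2ζω_n s + ω_n²: ω_n = √357 = 18.89 rad/s and 2ζω_n = 12, so ζ = 12/(2·18.89) = 0.318.

ω_n = 18.9 rad/s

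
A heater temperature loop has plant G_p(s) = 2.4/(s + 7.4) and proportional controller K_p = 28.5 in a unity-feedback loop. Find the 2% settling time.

T_s ≈ 0.0528 s

Closed-loop transfer function: T(s) = K_p·G_p(s)/(1 + K_p·G_p(s)) = 68.4/(s + 7.4 + 68.4) = 68.4/(s + 75.8).
Time constant τ = 1/75.8 = 0.01319 s, so the 2% settling time is about 4τ = 0.0528 s.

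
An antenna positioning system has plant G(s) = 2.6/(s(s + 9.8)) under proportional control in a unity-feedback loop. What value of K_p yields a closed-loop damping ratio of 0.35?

Closed-loop characteristic equation: s² + 9.8s + K_p·2.6 = 0.
So ω_n = √(2.6K_p) and 2ζω_n = 9.8, giving ζ = 9.8/(2√(2.6K_p)).
Setting ζ = 0.35: √(2.6K_p) = 9.8/(2·0.35) = 14, so K_p = 196/2.6 = 75.4.

K_p = 75.4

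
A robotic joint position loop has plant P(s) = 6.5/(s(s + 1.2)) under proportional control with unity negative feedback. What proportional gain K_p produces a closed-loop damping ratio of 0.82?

Closed-loop characteristic equation: s² + 1.2s + K_p·6.5 = 0.
So ω_n = √(6.5K_p) and 2ζω_n = 1.2, giving ζ = 1.2/(2√(6.5K_p)).
Setting ζ = 0.82: √(6.5K_p) = 1.2/(2·0.82) = 0.7317, so K_p = 0.5354/6.5 = 0.0824.

K_p = 0.0824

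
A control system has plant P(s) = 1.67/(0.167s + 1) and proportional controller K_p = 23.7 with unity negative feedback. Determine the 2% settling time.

Closed loop: T(s) = K_p·P/(1+K_p·P) = 39.58/(0.167s + 1 + 39.58), with pole at s = −(1 + 39.58)/0.167 = −243.
τ = 1/243 = 0.004115 s, so 2% settling time ≈ 4τ = 0.0165 s.

T_s ≈ 0.0165 s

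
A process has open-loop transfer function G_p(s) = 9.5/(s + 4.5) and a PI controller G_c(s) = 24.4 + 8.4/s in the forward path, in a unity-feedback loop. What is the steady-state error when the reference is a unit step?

0

The open loop G_c(s)G_p(s) has a pole at the origin (type 1), so the static position error constant is infinite and e_ss = 1/(1+∞) = 0.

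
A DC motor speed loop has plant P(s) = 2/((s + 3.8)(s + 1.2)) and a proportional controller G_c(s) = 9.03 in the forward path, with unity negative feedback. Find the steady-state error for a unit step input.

The loop is type 0. Static position error constant K_pos = G_c(0)·P(0) = 9.03·0.4386 = 3.961.
Steady-state error to a unit step: e_ss = 1/(1+K_pos) = 1/4.961 = 0.202.

0.202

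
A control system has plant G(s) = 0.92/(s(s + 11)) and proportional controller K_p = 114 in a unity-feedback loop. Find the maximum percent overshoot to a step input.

From 1 + K_pG(s) = 0: s² + 11s + 104.9 = 0 ⇒ ω_n = 10.24, ζ = 0.5371.
%OS = 100·exp(−πζ/√(1−ζ²)) = 100·exp(−π·0.5371/√0.7116) = 13.5%.

13.5%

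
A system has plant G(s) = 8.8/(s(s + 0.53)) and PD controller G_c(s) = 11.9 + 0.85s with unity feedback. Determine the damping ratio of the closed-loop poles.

ζ = 0.391

Forward path: (11.9 + 0.85s)·8.8/(s(s+0.53)). The closed-loop characteristic equation is s² + (0.53 + 8.8·0.85)s + 8.8·11.9 = 0.
That is s² + 8.01s + 104.7 = 0, so ω_n = 10.23 rad/s and ζ = 8.01/(2·10.23) = 0.3914.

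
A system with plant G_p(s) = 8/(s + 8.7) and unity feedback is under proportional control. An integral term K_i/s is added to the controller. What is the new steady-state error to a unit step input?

The integrator makes K_pos = lim_{s→0} C(s)G(s) infinite, so e_ss = 1/(1+K_pos) = 0.

0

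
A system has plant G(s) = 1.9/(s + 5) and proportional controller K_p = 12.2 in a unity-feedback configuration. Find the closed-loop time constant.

τ = 0.0355 s

Closed-loop transfer function: T(s) = K_p·G(s)/(1 + K_p·G(s)) = 23.18/(s + 5 + 23.18) = 23.18/(s + 28.18).
Time constant τ = 1/28.18 = 0.0355 s.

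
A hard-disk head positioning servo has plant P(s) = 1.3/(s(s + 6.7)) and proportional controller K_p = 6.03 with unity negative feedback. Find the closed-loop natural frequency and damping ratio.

The closed-loop denominator is s(s+6.7) + 6.03·1.3 = s² + 6.7s + 7.839.
Matching s² + 2ζω_n s + ω_n²: ω_n = √7.839 = 2.8 rad/s and 2ζω_n = 6.7, so ζ = 6.7/(2·2.8) = 1.2.

ω_n = 2.8 rad/s, ζ = 1.2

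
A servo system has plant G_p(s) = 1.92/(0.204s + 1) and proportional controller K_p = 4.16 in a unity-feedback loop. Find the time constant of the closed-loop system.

τ = 0.0227 s

Closed loop: T(s) = K_p·G_p/(1+K_p·G_p) = 7.987/(0.204s + 1 + 7.987), with pole at s = −(1 + 7.987)/0.204 = −44.05.
Closed-loop time constant τ = 1/44.05 = 0.0227 s.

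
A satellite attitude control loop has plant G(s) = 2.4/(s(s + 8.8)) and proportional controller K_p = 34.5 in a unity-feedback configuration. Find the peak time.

Closed-loop characteristic equation: s² + 8.8s + 82.8 = 0, so ω_n = 9.099 rad/s and ζ = 8.8/(2·9.099) = 0.4835.
Damped frequency ω_d = ω_n√(1−ζ²) = 7.965 rad/s, so peak time T_p = π/ω_d = 0.394 s.

T_p = 0.394 s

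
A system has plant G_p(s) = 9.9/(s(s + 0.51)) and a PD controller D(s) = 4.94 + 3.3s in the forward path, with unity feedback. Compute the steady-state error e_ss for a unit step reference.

The open loop D(s)G_p(s) has a pole at the origin (type 1), so the static position error constant is infinite and e_ss = 1/(1+∞) = 0.

0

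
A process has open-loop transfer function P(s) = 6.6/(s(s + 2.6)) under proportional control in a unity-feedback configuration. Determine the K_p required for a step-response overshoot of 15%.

K_p = 0.958

From %OS = 100·exp(−πζ/√(1−ζ²)) = 15%, ζ = −ln(0.15)/√(π²+ln²(0.15)) = 0.5169.
Characteristic equation s² + 2.6s + 6.6K_p = 0 gives ζ = 2.6/(2√(6.6K_p)).
Setting ζ = 0.5169: √(6.6K_p) = 2.6/(2·0.5169) = 2.515, so K_p = 6.324/6.6 = 0.958.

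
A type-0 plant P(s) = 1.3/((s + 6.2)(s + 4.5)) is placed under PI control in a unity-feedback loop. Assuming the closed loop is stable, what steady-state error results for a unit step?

The PI controller's integrator makes the forward path type 1, so e_ss to a step is zero.

0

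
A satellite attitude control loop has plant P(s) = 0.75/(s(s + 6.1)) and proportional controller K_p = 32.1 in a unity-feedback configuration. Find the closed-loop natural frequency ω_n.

ω_n = 4.91 rad/s

With unity feedback the closed-loop characteristic equation is s² + 6.1s + 32.1·0.75 = s² + 6.1s + 24.08 = 0.
So ω_n² = 24.08 ⇒ ω_n = 4.907 rad/s, and ζ = 6.1/(2ω_n) = 0.622.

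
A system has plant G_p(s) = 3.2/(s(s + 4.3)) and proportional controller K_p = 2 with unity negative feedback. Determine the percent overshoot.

0.631%

From 1 + K_pG_p(s) = 0: s² + 4.3s + 6.4 = 0 ⇒ ω_n = 2.53, ζ = 0.8499.
%OS = 100·exp(−πζ/√(1−ζ²)) = 100·exp(−π·0.8499/√0.2777) = 0.631%.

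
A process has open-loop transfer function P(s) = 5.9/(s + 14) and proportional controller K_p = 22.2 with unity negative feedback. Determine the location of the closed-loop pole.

s = -145

Closed-loop transfer function: T(s) = K_p·P(s)/(1 + K_p·P(s)) = 131/(s + 14 + 131) = 131/(s + 145).
The closed-loop pole is at s = −145.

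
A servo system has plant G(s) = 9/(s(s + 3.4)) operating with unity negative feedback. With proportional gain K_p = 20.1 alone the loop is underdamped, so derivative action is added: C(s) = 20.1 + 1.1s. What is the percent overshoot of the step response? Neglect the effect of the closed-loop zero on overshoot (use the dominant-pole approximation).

Forward path: (20.1 + 1.1s)·9/(s(s+3.4)). The closed-loop characteristic equation is s² + (3.4 + 9·1.1)s + 9·20.1 = 0.
That is s² + 13.3s + 180.9 = 0, so ω_n = 13.45 rad/s and ζ = 13.3/(2·13.45) = 0.4944.
%OS = 100·exp(−πζ/√(1−ζ²)) = 16.7%.

16.7%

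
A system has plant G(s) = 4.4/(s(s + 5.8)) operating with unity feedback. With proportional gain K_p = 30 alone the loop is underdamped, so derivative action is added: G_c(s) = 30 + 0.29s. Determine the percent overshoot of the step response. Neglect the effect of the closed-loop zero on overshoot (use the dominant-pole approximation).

36.2%

Forward path: (30 + 0.29s)·4.4/(s(s+5.8)). The closed-loop characteristic equation is s² + (5.8 + 4.4·0.29)s + 4.4·30 = 0.
That is s² + 7.076s + 132 = 0, so ω_n = 11.49 rad/s and ζ = 7.076/(2·11.49) = 0.3079.
%OS = 100·exp(−πζ/√(1−ζ²)) = 36.2%.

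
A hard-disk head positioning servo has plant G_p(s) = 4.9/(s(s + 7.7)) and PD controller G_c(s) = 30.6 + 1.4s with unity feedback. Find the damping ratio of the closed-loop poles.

Forward path: (30.6 + 1.4s)·4.9/(s(s+7.7)). The closed-loop characteristic equation is s² + (7.7 + 4.9·1.4)s + 4.9·30.6 = 0.
That is s² + 14.56s + 149.9 = 0, so ω_n = 12.24 rad/s and ζ = 14.56/(2·12.24) = 0.5945.

ζ = 0.595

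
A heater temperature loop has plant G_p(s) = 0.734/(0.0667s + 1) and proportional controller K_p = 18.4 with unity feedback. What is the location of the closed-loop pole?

Closed loop: T(s) = K_p·G_p/(1+K_p·G_p) = 13.51/(0.0667s + 1 + 13.51), with pole at s = −(1 + 13.51)/0.0667 = −217.5.

s = -217.5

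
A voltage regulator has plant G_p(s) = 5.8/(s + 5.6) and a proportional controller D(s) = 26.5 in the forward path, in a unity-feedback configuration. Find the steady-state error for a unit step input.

The loop is type 0. Static position error constant K_pos = D(0)·G_p(0) = 26.5·1.036 = 27.45.
Steady-state error to a unit step: e_ss = 1/(1+K_pos) = 1/28.45 = 0.0352.

0.0352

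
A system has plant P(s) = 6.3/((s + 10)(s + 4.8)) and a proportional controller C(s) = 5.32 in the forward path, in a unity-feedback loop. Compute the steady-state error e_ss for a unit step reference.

0.589

The loop is type 0. Static position error constant K_pos = C(0)·P(0) = 5.32·0.1313 = 0.6983.
Steady-state error to a unit step: e_ss = 1/(1+K_pos) = 1/1.698 = 0.589.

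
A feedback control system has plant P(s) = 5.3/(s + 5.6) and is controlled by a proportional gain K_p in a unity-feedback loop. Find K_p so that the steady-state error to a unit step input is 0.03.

K_p = 34.2

Steady-state error for a unit step on this type-0 loop is 1/(1 + K_p·P(0)).
P(0) = 0.9464. Require 1/(1 + K_p·0.9464) = 0.03, so 1 + 0.9464·K_p = 33.33.
K_p = (33.33 − 1)/0.9464 = 34.2.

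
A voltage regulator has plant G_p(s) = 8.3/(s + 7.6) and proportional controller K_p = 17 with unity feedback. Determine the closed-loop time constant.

τ = 0.00672 s

Closed-loop transfer function: T(s) = K_p·G_p(s)/(1 + K_p·G_p(s)) = 141.1/(s + 7.6 + 141.1) = 141.1/(s + 148.7).
Time constant τ = 1/148.7 = 0.00672 s.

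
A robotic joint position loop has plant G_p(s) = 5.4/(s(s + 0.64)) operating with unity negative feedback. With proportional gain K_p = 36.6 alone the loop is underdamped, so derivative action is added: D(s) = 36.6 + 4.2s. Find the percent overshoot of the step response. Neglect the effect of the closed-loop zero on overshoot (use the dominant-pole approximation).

0.943%

Forward path: (36.6 + 4.2s)·5.4/(s(s+0.64)). The closed-loop characteristic equation is s² + (0.64 + 5.4·4.2)s + 5.4·36.6 = 0.
That is s² + 23.32s + 197.6 = 0, so ω_n = 14.06 rad/s and ζ = 23.32/(2·14.06) = 0.8294.
%OS = 100·exp(−πζ/√(1−ζ²)) = 0.943%.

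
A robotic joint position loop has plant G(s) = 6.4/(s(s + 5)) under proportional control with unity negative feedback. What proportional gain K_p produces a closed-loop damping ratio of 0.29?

K_p = 11.6

Closed-loop characteristic equation: s² + 5s + K_p·6.4 = 0.
So ω_n = √(6.4K_p) and 2ζω_n = 5, giving ζ = 5/(2√(6.4K_p)).
Setting ζ = 0.29: √(6.4K_p) = 5/(2·0.29) = 8.621, so K_p = 74.32/6.4 = 11.6.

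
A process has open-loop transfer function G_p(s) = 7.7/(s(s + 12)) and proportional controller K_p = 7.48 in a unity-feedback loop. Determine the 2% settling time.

T_s ≈ 0.667 s

Closed-loop characteristic equation: s² + 12s + 57.6 = 0, so ω_n = 7.589 rad/s and ζ = 12/(2·7.589) = 0.7906.
2% settling time T_s ≈ 4/(ζω_n) = 4/6 = 0.667 s.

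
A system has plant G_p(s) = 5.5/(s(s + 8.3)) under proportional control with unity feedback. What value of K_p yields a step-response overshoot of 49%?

From %OS = 100·exp(−πζ/√(1−ζ²)) = 49%, ζ = −ln(0.49)/√(π²+ln²(0.49)) = 0.2214.
Characteristic equation s² + 8.3s + 5.5K_p = 0 gives ζ = 8.3/(2√(5.5K_p)).
Setting ζ = 0.2214: √(5.5K_p) = 8.3/(2·0.2214) = 18.74, so K_p = 351.3/5.5 = 63.9.

K_p = 63.9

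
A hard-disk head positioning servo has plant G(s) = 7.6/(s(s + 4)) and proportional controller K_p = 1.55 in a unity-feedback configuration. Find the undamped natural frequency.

ω_n = 3.43 rad/s

With unity feedback the closed-loop characteristic equation is s² + 4s + 1.55·7.6 = s² + 4s + 11.78 = 0.
Matching s² + 2ζω_n s + ω_n²: ω_n = √11.78 = 3.432 rad/s and 2ζω_n = 4, so ζ = 4/(2·3.432) = 0.583.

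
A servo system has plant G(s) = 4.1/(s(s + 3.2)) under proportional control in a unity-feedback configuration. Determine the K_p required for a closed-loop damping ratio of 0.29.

K_p = 7.42

Closed-loop characteristic equation: s² + 3.2s + K_p·4.1 = 0.
So ω_n = √(4.1K_p) and 2ζω_n = 3.2, giving ζ = 3.2/(2√(4.1K_p)).
Setting ζ = 0.29: √(4.1K_p) = 3.2/(2·0.29) = 5.517, so K_p = 30.44/4.1 = 7.42.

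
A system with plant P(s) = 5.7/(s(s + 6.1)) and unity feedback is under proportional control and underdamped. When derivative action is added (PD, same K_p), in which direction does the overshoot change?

decrease

With PD the characteristic equation becomes s² + (a + K·K_d)s + K·K_p = 0; the damping term grows, ζ rises, overshoot falls.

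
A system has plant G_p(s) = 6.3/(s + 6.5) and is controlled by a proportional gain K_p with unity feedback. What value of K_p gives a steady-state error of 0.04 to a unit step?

The loop is type 0, so e_ss(step) = 1/(1 + K_pos) with K_pos = K_p·G_p(0).
G_p(0) = 0.9692. Require 1/(1 + K_p·0.9692) = 0.04, so 1 + 0.9692·K_p = 25.
K_p = (25 − 1)/0.9692 = 24.8.

K_p = 24.8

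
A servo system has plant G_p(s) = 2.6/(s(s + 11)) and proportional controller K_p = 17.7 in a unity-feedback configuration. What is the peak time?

T_p = 0.791 s

The closed-loop denominator s² + 11s + 46.02 gives ω_n = √46.02 = 6.784 and ζ = 11/(2ω_n) = 0.8108.
Damped frequency ω_d = ω_n√(1−ζ²) = 3.971 rad/s, so peak time T_p = π/ω_d = 0.791 s.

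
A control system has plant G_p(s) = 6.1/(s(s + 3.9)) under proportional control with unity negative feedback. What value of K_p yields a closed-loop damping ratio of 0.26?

Closed-loop characteristic equation: s² + 3.9s + K_p·6.1 = 0.
So ω_n = √(6.1K_p) and 2ζω_n = 3.9, giving ζ = 3.9/(2√(6.1K_p)).
Setting ζ = 0.26: √(6.1K_p) = 3.9/(2·0.26) = 7.5, so K_p = 56.25/6.1 = 9.22.

K_p = 9.22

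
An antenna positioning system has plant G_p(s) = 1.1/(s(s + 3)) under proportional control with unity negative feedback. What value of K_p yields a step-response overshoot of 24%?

K_p = 12

From %OS = 100·exp(−πζ/√(1−ζ²)) = 24%, ζ = −ln(0.24)/√(π²+ln²(0.24)) = 0.4136.
Characteristic equation s² + 3s + 1.1K_p = 0 gives ζ = 3/(2√(1.1K_p)).
Setting ζ = 0.4136: √(1.1K_p) = 3/(2·0.4136) = 3.627, so K_p = 13.15/1.1 = 12.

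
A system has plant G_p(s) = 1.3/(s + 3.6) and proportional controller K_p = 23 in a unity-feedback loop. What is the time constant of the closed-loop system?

Closed-loop transfer function: T(s) = K_p·G_p(s)/(1 + K_p·G_p(s)) = 29.9/(s + 3.6 + 29.9) = 29.9/(s + 33.5).
Time constant τ = 1/33.5 = 0.0299 s.

τ = 0.0299 s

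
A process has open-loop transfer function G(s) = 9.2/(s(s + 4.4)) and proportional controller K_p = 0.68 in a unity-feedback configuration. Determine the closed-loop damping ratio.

ζ = 0.88

The closed-loop denominator is s(s+4.4) + 0.68·9.2 = s² + 4.4s + 6.256.
Matching s² + 2ζω_n s + ω_n²: ω_n = √6.256 = 2.501 rad/s and 2ζω_n = 4.4, so ζ = 4.4/(2·2.501) = 0.88.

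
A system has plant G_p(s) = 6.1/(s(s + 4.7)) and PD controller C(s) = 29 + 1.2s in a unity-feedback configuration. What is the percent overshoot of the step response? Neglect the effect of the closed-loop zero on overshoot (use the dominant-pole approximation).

Forward path: (29 + 1.2s)·6.1/(s(s+4.7)). The closed-loop characteristic equation is s² + (4.7 + 6.1·1.2)s + 6.1·29 = 0.
That is s² + 12.02s + 176.9 = 0, so ω_n = 13.3 rad/s and ζ = 12.02/(2·13.3) = 0.4519.
%OS = 100·exp(−πζ/√(1−ζ²)) = 20.4%.

20.4%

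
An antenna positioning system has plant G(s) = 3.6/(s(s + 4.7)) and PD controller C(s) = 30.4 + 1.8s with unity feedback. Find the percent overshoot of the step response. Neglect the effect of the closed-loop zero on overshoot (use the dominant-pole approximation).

13.7%

Forward path: (30.4 + 1.8s)·3.6/(s(s+4.7)). The closed-loop characteristic equation is s² + (4.7 + 3.6·1.8)s + 3.6·30.4 = 0.
That is s² + 11.18s + 109.4 = 0, so ω_n = 10.46 rad/s and ζ = 11.18/(2·10.46) = 0.5343.
%OS = 100·exp(−πζ/√(1−ζ²)) = 13.7%.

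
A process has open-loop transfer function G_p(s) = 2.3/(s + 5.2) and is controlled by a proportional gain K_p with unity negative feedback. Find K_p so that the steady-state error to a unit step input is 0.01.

For a type-0 loop with proportional control, e_ss = 1/(1 + K_p·G_p(0)).
G_p(0) = 0.4423. Require 1/(1 + K_p·0.4423) = 0.01, so 1 + 0.4423·K_p = 100.
K_p = (100 − 1)/0.4423 = 224.

K_p = 224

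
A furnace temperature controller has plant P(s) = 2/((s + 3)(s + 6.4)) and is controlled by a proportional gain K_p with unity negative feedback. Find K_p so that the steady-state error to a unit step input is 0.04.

For a type-0 loop with proportional control, e_ss = 1/(1 + K_p·P(0)).
P(0) = 0.1042. Require 1/(1 + K_p·0.1042) = 0.04, so 1 + 0.1042·K_p = 25.
K_p = (25 − 1)/0.1042 = 230.

K_p = 230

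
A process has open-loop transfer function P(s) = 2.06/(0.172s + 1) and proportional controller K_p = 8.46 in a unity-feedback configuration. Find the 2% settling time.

Closed loop: T(s) = K_p·P/(1+K_p·P) = 17.43/(0.172s + 1 + 17.43), with pole at s = −(1 + 17.43)/0.172 = −107.1.
τ = 1/107.1 = 0.009334 s, so 2% settling time ≈ 4τ = 0.0373 s.

T_s ≈ 0.0373 s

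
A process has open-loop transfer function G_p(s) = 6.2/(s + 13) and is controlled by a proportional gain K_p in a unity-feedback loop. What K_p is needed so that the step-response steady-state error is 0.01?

The loop is type 0, so e_ss(step) = 1/(1 + K_pos) with K_pos = K_p·G_p(0).
G_p(0) = 0.4769. Require 1/(1 + K_p·0.4769) = 0.01, so 1 + 0.4769·K_p = 100.
K_p = (100 − 1)/0.4769 = 208.

K_p = 208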